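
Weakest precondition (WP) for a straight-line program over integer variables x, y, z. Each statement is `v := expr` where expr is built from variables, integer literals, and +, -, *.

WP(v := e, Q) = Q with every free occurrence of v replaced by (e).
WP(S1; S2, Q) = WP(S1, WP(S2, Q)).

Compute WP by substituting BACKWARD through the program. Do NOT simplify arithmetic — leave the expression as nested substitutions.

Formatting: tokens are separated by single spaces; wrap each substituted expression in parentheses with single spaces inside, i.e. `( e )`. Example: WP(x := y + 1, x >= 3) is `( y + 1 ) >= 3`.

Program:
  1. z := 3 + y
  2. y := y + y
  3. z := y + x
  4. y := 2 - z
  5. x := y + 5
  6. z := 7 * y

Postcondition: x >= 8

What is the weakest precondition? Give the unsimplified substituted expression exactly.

post: x >= 8
stmt 6: z := 7 * y  -- replace 0 occurrence(s) of z with (7 * y)
  => x >= 8
stmt 5: x := y + 5  -- replace 1 occurrence(s) of x with (y + 5)
  => ( y + 5 ) >= 8
stmt 4: y := 2 - z  -- replace 1 occurrence(s) of y with (2 - z)
  => ( ( 2 - z ) + 5 ) >= 8
stmt 3: z := y + x  -- replace 1 occurrence(s) of z with (y + x)
  => ( ( 2 - ( y + x ) ) + 5 ) >= 8
stmt 2: y := y + y  -- replace 1 occurrence(s) of y with (y + y)
  => ( ( 2 - ( ( y + y ) + x ) ) + 5 ) >= 8
stmt 1: z := 3 + y  -- replace 0 occurrence(s) of z with (3 + y)
  => ( ( 2 - ( ( y + y ) + x ) ) + 5 ) >= 8

Answer: ( ( 2 - ( ( y + y ) + x ) ) + 5 ) >= 8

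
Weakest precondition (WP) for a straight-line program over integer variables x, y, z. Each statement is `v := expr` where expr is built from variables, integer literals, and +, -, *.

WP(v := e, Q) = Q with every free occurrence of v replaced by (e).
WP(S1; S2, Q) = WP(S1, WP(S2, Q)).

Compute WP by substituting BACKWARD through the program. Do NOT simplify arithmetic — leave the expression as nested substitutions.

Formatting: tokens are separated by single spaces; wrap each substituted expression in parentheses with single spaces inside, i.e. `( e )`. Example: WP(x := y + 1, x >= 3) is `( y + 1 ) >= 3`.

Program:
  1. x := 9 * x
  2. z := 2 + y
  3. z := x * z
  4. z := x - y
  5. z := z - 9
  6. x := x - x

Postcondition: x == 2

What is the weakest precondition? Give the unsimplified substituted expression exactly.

Answer: ( ( 9 * x ) - ( 9 * x ) ) == 2

Derivation:
post: x == 2
stmt 6: x := x - x  -- replace 1 occurrence(s) of x with (x - x)
  => ( x - x ) == 2
stmt 5: z := z - 9  -- replace 0 occurrence(s) of z with (z - 9)
  => ( x - x ) == 2
stmt 4: z := x - y  -- replace 0 occurrence(s) of z with (x - y)
  => ( x - x ) == 2
stmt 3: z := x * z  -- replace 0 occurrence(s) of z with (x * z)
  => ( x - x ) == 2
stmt 2: z := 2 + y  -- replace 0 occurrence(s) of z with (2 + y)
  => ( x - x ) == 2
stmt 1: x := 9 * x  -- replace 2 occurrence(s) of x with (9 * x)
  => ( ( 9 * x ) - ( 9 * x ) ) == 2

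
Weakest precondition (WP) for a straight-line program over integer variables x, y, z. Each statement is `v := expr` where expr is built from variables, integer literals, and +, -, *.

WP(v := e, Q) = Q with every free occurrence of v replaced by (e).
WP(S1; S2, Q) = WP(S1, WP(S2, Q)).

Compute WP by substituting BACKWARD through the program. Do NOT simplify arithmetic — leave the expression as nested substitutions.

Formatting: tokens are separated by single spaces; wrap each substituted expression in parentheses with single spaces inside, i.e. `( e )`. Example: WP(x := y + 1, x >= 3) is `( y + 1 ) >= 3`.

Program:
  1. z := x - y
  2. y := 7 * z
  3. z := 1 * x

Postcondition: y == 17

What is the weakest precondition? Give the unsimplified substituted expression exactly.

Answer: ( 7 * ( x - y ) ) == 17

Derivation:
post: y == 17
stmt 3: z := 1 * x  -- replace 0 occurrence(s) of z with (1 * x)
  => y == 17
stmt 2: y := 7 * z  -- replace 1 occurrence(s) of y with (7 * z)
  => ( 7 * z ) == 17
stmt 1: z := x - y  -- replace 1 occurrence(s) of z with (x - y)
  => ( 7 * ( x - y ) ) == 17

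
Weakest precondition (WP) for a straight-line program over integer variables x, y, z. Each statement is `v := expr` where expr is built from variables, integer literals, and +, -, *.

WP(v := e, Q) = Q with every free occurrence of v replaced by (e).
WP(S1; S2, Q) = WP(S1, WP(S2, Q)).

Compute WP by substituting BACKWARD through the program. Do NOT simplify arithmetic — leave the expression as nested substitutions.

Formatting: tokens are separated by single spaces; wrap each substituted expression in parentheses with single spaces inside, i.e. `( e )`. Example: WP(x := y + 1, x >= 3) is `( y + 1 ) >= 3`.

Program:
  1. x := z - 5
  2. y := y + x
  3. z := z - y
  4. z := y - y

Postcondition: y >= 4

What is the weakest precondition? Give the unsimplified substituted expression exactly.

Answer: ( y + ( z - 5 ) ) >= 4

Derivation:
post: y >= 4
stmt 4: z := y - y  -- replace 0 occurrence(s) of z with (y - y)
  => y >= 4
stmt 3: z := z - y  -- replace 0 occurrence(s) of z with (z - y)
  => y >= 4
stmt 2: y := y + x  -- replace 1 occurrence(s) of y with (y + x)
  => ( y + x ) >= 4
stmt 1: x := z - 5  -- replace 1 occurrence(s) of x with (z - 5)
  => ( y + ( z - 5 ) ) >= 4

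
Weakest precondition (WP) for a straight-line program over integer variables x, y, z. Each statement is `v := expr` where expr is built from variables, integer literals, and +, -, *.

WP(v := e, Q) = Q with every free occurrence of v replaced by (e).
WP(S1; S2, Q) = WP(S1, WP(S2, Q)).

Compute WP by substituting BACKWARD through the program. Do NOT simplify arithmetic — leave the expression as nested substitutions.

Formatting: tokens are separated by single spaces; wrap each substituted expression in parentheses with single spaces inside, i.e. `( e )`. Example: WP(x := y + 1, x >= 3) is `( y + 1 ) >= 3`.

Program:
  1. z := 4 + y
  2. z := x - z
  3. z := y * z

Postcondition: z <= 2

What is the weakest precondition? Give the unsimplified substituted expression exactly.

Answer: ( y * ( x - ( 4 + y ) ) ) <= 2

Derivation:
post: z <= 2
stmt 3: z := y * z  -- replace 1 occurrence(s) of z with (y * z)
  => ( y * z ) <= 2
stmt 2: z := x - z  -- replace 1 occurrence(s) of z with (x - z)
  => ( y * ( x - z ) ) <= 2
stmt 1: z := 4 + y  -- replace 1 occurrence(s) of z with (4 + y)
  => ( y * ( x - ( 4 + y ) ) ) <= 2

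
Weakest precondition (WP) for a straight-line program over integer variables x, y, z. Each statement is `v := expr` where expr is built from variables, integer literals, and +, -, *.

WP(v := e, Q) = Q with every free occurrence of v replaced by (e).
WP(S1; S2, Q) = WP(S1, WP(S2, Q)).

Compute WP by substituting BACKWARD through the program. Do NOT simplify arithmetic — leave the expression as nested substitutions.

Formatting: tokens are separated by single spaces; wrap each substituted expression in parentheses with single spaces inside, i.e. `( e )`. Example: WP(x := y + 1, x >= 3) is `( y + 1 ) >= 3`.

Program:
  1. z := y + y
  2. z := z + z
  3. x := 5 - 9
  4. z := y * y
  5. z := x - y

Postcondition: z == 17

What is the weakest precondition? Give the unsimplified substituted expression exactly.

post: z == 17
stmt 5: z := x - y  -- replace 1 occurrence(s) of z with (x - y)
  => ( x - y ) == 17
stmt 4: z := y * y  -- replace 0 occurrence(s) of z with (y * y)
  => ( x - y ) == 17
stmt 3: x := 5 - 9  -- replace 1 occurrence(s) of x with (5 - 9)
  => ( ( 5 - 9 ) - y ) == 17
stmt 2: z := z + z  -- replace 0 occurrence(s) of z with (z + z)
  => ( ( 5 - 9 ) - y ) == 17
stmt 1: z := y + y  -- replace 0 occurrence(s) of z with (y + y)
  => ( ( 5 - 9 ) - y ) == 17

Answer: ( ( 5 - 9 ) - y ) == 17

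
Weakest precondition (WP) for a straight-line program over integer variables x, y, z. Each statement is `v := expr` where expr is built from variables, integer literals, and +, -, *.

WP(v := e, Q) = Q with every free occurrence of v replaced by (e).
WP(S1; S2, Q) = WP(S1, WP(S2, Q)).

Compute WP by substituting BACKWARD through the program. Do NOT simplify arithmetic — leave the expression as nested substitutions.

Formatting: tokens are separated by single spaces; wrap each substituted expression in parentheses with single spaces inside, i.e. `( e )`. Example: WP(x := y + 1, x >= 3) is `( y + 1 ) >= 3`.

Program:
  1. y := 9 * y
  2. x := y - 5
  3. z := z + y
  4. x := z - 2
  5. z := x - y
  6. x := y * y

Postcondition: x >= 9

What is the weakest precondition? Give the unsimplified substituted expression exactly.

post: x >= 9
stmt 6: x := y * y  -- replace 1 occurrence(s) of x with (y * y)
  => ( y * y ) >= 9
stmt 5: z := x - y  -- replace 0 occurrence(s) of z with (x - y)
  => ( y * y ) >= 9
stmt 4: x := z - 2  -- replace 0 occurrence(s) of x with (z - 2)
  => ( y * y ) >= 9
stmt 3: z := z + y  -- replace 0 occurrence(s) of z with (z + y)
  => ( y * y ) >= 9
stmt 2: x := y - 5  -- replace 0 occurrence(s) of x with (y - 5)
  => ( y * y ) >= 9
stmt 1: y := 9 * y  -- replace 2 occurrence(s) of y with (9 * y)
  => ( ( 9 * y ) * ( 9 * y ) ) >= 9

Answer: ( ( 9 * y ) * ( 9 * y ) ) >= 9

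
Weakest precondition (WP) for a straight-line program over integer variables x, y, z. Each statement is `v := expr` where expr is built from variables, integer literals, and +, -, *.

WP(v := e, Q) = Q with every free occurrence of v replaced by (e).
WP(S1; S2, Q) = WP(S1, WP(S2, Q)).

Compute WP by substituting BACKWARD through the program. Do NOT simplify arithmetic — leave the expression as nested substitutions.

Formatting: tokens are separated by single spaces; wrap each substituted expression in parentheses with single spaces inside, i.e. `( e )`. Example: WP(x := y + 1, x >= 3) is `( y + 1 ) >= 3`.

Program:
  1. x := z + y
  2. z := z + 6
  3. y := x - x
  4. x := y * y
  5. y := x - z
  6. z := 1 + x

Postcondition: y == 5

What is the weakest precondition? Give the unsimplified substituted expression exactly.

Answer: ( ( ( ( z + y ) - ( z + y ) ) * ( ( z + y ) - ( z + y ) ) ) - ( z + 6 ) ) == 5

Derivation:
post: y == 5
stmt 6: z := 1 + x  -- replace 0 occurrence(s) of z with (1 + x)
  => y == 5
stmt 5: y := x - z  -- replace 1 occurrence(s) of y with (x - z)
  => ( x - z ) == 5
stmt 4: x := y * y  -- replace 1 occurrence(s) of x with (y * y)
  => ( ( y * y ) - z ) == 5
stmt 3: y := x - x  -- replace 2 occurrence(s) of y with (x - x)
  => ( ( ( x - x ) * ( x - x ) ) - z ) == 5
stmt 2: z := z + 6  -- replace 1 occurrence(s) of z with (z + 6)
  => ( ( ( x - x ) * ( x - x ) ) - ( z + 6 ) ) == 5
stmt 1: x := z + y  -- replace 4 occurrence(s) of x with (z + y)
  => ( ( ( ( z + y ) - ( z + y ) ) * ( ( z + y ) - ( z + y ) ) ) - ( z + 6 ) ) == 5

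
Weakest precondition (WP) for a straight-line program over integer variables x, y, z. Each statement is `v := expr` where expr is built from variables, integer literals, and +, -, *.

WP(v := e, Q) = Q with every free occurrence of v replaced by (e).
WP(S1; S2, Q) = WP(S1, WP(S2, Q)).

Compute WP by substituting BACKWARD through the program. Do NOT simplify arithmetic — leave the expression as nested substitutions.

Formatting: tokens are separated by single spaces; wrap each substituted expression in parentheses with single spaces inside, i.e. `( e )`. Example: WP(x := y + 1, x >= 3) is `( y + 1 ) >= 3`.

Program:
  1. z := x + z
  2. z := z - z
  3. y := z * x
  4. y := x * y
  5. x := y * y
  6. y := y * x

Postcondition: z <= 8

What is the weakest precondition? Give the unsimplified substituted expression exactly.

Answer: ( ( x + z ) - ( x + z ) ) <= 8

Derivation:
post: z <= 8
stmt 6: y := y * x  -- replace 0 occurrence(s) of y with (y * x)
  => z <= 8
stmt 5: x := y * y  -- replace 0 occurrence(s) of x with (y * y)
  => z <= 8
stmt 4: y := x * y  -- replace 0 occurrence(s) of y with (x * y)
  => z <= 8
stmt 3: y := z * x  -- replace 0 occurrence(s) of y with (z * x)
  => z <= 8
stmt 2: z := z - z  -- replace 1 occurrence(s) of z with (z - z)
  => ( z - z ) <= 8
stmt 1: z := x + z  -- replace 2 occurrence(s) of z with (x + z)
  => ( ( x + z ) - ( x + z ) ) <= 8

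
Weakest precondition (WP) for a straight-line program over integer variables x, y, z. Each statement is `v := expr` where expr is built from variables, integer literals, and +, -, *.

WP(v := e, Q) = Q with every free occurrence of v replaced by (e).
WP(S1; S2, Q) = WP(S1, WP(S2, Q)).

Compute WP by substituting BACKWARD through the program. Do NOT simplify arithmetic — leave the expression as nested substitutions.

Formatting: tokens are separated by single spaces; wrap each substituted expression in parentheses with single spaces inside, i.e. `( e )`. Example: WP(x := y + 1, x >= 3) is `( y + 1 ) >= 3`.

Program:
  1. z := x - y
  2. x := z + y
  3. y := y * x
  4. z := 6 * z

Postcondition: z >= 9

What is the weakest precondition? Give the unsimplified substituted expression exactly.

post: z >= 9
stmt 4: z := 6 * z  -- replace 1 occurrence(s) of z with (6 * z)
  => ( 6 * z ) >= 9
stmt 3: y := y * x  -- replace 0 occurrence(s) of y with (y * x)
  => ( 6 * z ) >= 9
stmt 2: x := z + y  -- replace 0 occurrence(s) of x with (z + y)
  => ( 6 * z ) >= 9
stmt 1: z := x - y  -- replace 1 occurrence(s) of z with (x - y)
  => ( 6 * ( x - y ) ) >= 9

Answer: ( 6 * ( x - y ) ) >= 9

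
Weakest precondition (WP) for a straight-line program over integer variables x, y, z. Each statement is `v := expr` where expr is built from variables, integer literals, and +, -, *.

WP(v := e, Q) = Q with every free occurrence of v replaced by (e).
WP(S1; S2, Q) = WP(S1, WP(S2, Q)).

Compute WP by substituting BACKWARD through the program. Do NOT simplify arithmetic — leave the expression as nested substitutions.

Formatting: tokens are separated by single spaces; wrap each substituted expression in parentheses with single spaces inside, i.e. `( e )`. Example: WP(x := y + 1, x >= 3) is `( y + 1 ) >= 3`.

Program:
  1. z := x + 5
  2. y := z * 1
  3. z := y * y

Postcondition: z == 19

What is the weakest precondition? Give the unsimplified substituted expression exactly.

post: z == 19
stmt 3: z := y * y  -- replace 1 occurrence(s) of z with (y * y)
  => ( y * y ) == 19
stmt 2: y := z * 1  -- replace 2 occurrence(s) of y with (z * 1)
  => ( ( z * 1 ) * ( z * 1 ) ) == 19
stmt 1: z := x + 5  -- replace 2 occurrence(s) of z with (x + 5)
  => ( ( ( x + 5 ) * 1 ) * ( ( x + 5 ) * 1 ) ) == 19

Answer: ( ( ( x + 5 ) * 1 ) * ( ( x + 5 ) * 1 ) ) == 19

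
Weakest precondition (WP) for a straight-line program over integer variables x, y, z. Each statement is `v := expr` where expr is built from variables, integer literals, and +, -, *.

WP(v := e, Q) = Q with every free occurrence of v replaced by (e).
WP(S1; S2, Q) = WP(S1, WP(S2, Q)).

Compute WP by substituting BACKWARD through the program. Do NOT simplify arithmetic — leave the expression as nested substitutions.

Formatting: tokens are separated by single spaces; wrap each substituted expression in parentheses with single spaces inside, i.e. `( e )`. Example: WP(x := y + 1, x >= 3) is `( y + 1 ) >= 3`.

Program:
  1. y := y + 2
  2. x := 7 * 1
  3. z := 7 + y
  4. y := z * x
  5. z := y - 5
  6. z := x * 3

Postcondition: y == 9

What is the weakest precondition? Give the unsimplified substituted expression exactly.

post: y == 9
stmt 6: z := x * 3  -- replace 0 occurrence(s) of z with (x * 3)
  => y == 9
stmt 5: z := y - 5  -- replace 0 occurrence(s) of z with (y - 5)
  => y == 9
stmt 4: y := z * x  -- replace 1 occurrence(s) of y with (z * x)
  => ( z * x ) == 9
stmt 3: z := 7 + y  -- replace 1 occurrence(s) of z with (7 + y)
  => ( ( 7 + y ) * x ) == 9
stmt 2: x := 7 * 1  -- replace 1 occurrence(s) of x with (7 * 1)
  => ( ( 7 + y ) * ( 7 * 1 ) ) == 9
stmt 1: y := y + 2  -- replace 1 occurrence(s) of y with (y + 2)
  => ( ( 7 + ( y + 2 ) ) * ( 7 * 1 ) ) == 9

Answer: ( ( 7 + ( y + 2 ) ) * ( 7 * 1 ) ) == 9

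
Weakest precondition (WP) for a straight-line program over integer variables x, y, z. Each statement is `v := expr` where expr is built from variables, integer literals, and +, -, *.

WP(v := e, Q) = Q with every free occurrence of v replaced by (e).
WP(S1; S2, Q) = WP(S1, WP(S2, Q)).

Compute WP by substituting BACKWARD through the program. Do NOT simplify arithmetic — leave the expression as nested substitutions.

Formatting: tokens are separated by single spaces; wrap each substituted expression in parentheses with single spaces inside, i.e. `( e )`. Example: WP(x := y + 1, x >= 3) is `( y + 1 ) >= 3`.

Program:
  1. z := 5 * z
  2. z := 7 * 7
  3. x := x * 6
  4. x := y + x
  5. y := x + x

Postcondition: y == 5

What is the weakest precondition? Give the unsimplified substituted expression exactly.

post: y == 5
stmt 5: y := x + x  -- replace 1 occurrence(s) of y with (x + x)
  => ( x + x ) == 5
stmt 4: x := y + x  -- replace 2 occurrence(s) of x with (y + x)
  => ( ( y + x ) + ( y + x ) ) == 5
stmt 3: x := x * 6  -- replace 2 occurrence(s) of x with (x * 6)
  => ( ( y + ( x * 6 ) ) + ( y + ( x * 6 ) ) ) == 5
stmt 2: z := 7 * 7  -- replace 0 occurrence(s) of z with (7 * 7)
  => ( ( y + ( x * 6 ) ) + ( y + ( x * 6 ) ) ) == 5
stmt 1: z := 5 * z  -- replace 0 occurrence(s) of z with (5 * z)
  => ( ( y + ( x * 6 ) ) + ( y + ( x * 6 ) ) ) == 5

Answer: ( ( y + ( x * 6 ) ) + ( y + ( x * 6 ) ) ) == 5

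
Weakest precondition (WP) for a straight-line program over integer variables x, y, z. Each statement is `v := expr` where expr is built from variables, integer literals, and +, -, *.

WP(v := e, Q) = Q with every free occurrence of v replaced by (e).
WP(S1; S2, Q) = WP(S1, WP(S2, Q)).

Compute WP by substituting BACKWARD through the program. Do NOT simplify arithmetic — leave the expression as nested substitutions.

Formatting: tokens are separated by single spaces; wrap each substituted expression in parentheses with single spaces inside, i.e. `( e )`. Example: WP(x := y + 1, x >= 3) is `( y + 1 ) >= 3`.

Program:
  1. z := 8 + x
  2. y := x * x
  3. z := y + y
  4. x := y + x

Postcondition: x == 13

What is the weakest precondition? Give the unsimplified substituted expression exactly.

Answer: ( ( x * x ) + x ) == 13

Derivation:
post: x == 13
stmt 4: x := y + x  -- replace 1 occurrence(s) of x with (y + x)
  => ( y + x ) == 13
stmt 3: z := y + y  -- replace 0 occurrence(s) of z with (y + y)
  => ( y + x ) == 13
stmt 2: y := x * x  -- replace 1 occurrence(s) of y with (x * x)
  => ( ( x * x ) + x ) == 13
stmt 1: z := 8 + x  -- replace 0 occurrence(s) of z with (8 + x)
  => ( ( x * x ) + x ) == 13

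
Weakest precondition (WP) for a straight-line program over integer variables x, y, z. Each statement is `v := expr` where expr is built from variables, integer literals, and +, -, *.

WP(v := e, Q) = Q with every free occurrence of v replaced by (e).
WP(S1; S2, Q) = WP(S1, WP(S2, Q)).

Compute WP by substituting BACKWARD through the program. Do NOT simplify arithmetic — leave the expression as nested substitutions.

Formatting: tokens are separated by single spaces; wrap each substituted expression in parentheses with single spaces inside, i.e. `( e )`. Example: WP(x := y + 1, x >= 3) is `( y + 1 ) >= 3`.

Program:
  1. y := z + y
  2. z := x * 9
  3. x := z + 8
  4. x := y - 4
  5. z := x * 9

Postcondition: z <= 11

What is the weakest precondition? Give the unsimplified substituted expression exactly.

post: z <= 11
stmt 5: z := x * 9  -- replace 1 occurrence(s) of z with (x * 9)
  => ( x * 9 ) <= 11
stmt 4: x := y - 4  -- replace 1 occurrence(s) of x with (y - 4)
  => ( ( y - 4 ) * 9 ) <= 11
stmt 3: x := z + 8  -- replace 0 occurrence(s) of x with (z + 8)
  => ( ( y - 4 ) * 9 ) <= 11
stmt 2: z := x * 9  -- replace 0 occurrence(s) of z with (x * 9)
  => ( ( y - 4 ) * 9 ) <= 11
stmt 1: y := z + y  -- replace 1 occurrence(s) of y with (z + y)
  => ( ( ( z + y ) - 4 ) * 9 ) <= 11

Answer: ( ( ( z + y ) - 4 ) * 9 ) <= 11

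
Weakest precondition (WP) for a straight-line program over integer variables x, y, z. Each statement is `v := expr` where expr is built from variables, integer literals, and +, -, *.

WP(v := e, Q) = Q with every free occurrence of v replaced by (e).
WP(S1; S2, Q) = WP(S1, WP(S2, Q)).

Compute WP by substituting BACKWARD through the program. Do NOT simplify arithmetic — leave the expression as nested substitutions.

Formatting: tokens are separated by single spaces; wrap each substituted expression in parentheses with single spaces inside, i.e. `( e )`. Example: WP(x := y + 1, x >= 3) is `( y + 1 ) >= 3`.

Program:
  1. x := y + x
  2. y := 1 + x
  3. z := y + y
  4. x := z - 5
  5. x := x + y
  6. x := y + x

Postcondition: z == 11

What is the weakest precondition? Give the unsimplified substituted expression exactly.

post: z == 11
stmt 6: x := y + x  -- replace 0 occurrence(s) of x with (y + x)
  => z == 11
stmt 5: x := x + y  -- replace 0 occurrence(s) of x with (x + y)
  => z == 11
stmt 4: x := z - 5  -- replace 0 occurrence(s) of x with (z - 5)
  => z == 11
stmt 3: z := y + y  -- replace 1 occurrence(s) of z with (y + y)
  => ( y + y ) == 11
stmt 2: y := 1 + x  -- replace 2 occurrence(s) of y with (1 + x)
  => ( ( 1 + x ) + ( 1 + x ) ) == 11
stmt 1: x := y + x  -- replace 2 occurrence(s) of x with (y + x)
  => ( ( 1 + ( y + x ) ) + ( 1 + ( y + x ) ) ) == 11

Answer: ( ( 1 + ( y + x ) ) + ( 1 + ( y + x ) ) ) == 11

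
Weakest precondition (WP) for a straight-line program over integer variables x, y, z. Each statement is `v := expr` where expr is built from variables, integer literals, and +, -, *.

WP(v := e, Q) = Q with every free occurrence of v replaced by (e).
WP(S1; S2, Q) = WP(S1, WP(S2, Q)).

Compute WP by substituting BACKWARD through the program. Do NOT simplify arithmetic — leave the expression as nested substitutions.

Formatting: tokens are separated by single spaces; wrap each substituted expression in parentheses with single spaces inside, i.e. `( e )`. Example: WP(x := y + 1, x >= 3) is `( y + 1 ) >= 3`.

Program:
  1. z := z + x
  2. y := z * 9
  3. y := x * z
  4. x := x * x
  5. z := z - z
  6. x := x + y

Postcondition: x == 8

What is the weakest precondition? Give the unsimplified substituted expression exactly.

Answer: ( ( x * x ) + ( x * ( z + x ) ) ) == 8

Derivation:
post: x == 8
stmt 6: x := x + y  -- replace 1 occurrence(s) of x with (x + y)
  => ( x + y ) == 8
stmt 5: z := z - z  -- replace 0 occurrence(s) of z with (z - z)
  => ( x + y ) == 8
stmt 4: x := x * x  -- replace 1 occurrence(s) of x with (x * x)
  => ( ( x * x ) + y ) == 8
stmt 3: y := x * z  -- replace 1 occurrence(s) of y with (x * z)
  => ( ( x * x ) + ( x * z ) ) == 8
stmt 2: y := z * 9  -- replace 0 occurrence(s) of y with (z * 9)
  => ( ( x * x ) + ( x * z ) ) == 8
stmt 1: z := z + x  -- replace 1 occurrence(s) of z with (z + x)
  => ( ( x * x ) + ( x * ( z + x ) ) ) == 8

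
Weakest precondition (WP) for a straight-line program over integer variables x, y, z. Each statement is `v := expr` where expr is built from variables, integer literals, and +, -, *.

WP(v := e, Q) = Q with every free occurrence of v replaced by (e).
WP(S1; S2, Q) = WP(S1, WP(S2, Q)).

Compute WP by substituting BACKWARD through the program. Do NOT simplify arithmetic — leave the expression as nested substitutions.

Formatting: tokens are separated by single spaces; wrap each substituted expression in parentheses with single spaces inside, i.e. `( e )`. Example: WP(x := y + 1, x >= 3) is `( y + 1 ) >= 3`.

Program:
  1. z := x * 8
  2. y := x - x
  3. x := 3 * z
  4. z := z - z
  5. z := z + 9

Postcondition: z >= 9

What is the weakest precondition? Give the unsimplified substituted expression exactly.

Answer: ( ( ( x * 8 ) - ( x * 8 ) ) + 9 ) >= 9

Derivation:
post: z >= 9
stmt 5: z := z + 9  -- replace 1 occurrence(s) of z with (z + 9)
  => ( z + 9 ) >= 9
stmt 4: z := z - z  -- replace 1 occurrence(s) of z with (z - z)
  => ( ( z - z ) + 9 ) >= 9
stmt 3: x := 3 * z  -- replace 0 occurrence(s) of x with (3 * z)
  => ( ( z - z ) + 9 ) >= 9
stmt 2: y := x - x  -- replace 0 occurrence(s) of y with (x - x)
  => ( ( z - z ) + 9 ) >= 9
stmt 1: z := x * 8  -- replace 2 occurrence(s) of z with (x * 8)
  => ( ( ( x * 8 ) - ( x * 8 ) ) + 9 ) >= 9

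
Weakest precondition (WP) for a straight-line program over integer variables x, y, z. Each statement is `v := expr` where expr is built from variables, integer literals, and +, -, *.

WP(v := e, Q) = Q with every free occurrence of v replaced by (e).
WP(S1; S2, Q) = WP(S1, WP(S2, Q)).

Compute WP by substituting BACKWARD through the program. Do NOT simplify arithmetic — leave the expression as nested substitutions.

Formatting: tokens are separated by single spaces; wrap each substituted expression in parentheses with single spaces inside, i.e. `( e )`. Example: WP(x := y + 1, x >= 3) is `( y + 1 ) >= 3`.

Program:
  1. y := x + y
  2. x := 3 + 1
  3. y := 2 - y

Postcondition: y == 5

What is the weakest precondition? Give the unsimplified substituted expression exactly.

post: y == 5
stmt 3: y := 2 - y  -- replace 1 occurrence(s) of y with (2 - y)
  => ( 2 - y ) == 5
stmt 2: x := 3 + 1  -- replace 0 occurrence(s) of x with (3 + 1)
  => ( 2 - y ) == 5
stmt 1: y := x + y  -- replace 1 occurrence(s) of y with (x + y)
  => ( 2 - ( x + y ) ) == 5

Answer: ( 2 - ( x + y ) ) == 5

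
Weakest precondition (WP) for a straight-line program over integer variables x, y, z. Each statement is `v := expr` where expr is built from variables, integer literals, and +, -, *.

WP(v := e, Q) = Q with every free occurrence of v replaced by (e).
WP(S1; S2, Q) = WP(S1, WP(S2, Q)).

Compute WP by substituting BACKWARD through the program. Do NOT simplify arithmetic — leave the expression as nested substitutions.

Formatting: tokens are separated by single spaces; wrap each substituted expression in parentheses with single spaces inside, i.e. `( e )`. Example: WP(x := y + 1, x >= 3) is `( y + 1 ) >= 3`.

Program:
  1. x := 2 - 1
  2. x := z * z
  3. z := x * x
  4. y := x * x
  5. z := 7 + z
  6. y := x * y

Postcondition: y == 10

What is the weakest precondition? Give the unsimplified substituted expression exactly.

post: y == 10
stmt 6: y := x * y  -- replace 1 occurrence(s) of y with (x * y)
  => ( x * y ) == 10
stmt 5: z := 7 + z  -- replace 0 occurrence(s) of z with (7 + z)
  => ( x * y ) == 10
stmt 4: y := x * x  -- replace 1 occurrence(s) of y with (x * x)
  => ( x * ( x * x ) ) == 10
stmt 3: z := x * x  -- replace 0 occurrence(s) of z with (x * x)
  => ( x * ( x * x ) ) == 10
stmt 2: x := z * z  -- replace 3 occurrence(s) of x with (z * z)
  => ( ( z * z ) * ( ( z * z ) * ( z * z ) ) ) == 10
stmt 1: x := 2 - 1  -- replace 0 occurrence(s) of x with (2 - 1)
  => ( ( z * z ) * ( ( z * z ) * ( z * z ) ) ) == 10

Answer: ( ( z * z ) * ( ( z * z ) * ( z * z ) ) ) == 10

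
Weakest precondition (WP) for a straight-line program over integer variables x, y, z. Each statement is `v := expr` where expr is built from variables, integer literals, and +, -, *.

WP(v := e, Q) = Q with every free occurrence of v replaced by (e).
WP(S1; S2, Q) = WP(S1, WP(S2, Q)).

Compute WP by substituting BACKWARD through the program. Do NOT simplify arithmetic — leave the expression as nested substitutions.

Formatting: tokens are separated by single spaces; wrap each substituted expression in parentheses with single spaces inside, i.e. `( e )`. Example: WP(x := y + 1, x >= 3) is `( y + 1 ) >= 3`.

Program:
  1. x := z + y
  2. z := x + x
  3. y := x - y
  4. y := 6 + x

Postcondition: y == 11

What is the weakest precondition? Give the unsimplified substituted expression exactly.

Answer: ( 6 + ( z + y ) ) == 11

Derivation:
post: y == 11
stmt 4: y := 6 + x  -- replace 1 occurrence(s) of y with (6 + x)
  => ( 6 + x ) == 11
stmt 3: y := x - y  -- replace 0 occurrence(s) of y with (x - y)
  => ( 6 + x ) == 11
stmt 2: z := x + x  -- replace 0 occurrence(s) of z with (x + x)
  => ( 6 + x ) == 11
stmt 1: x := z + y  -- replace 1 occurrence(s) of x with (z + y)
  => ( 6 + ( z + y ) ) == 11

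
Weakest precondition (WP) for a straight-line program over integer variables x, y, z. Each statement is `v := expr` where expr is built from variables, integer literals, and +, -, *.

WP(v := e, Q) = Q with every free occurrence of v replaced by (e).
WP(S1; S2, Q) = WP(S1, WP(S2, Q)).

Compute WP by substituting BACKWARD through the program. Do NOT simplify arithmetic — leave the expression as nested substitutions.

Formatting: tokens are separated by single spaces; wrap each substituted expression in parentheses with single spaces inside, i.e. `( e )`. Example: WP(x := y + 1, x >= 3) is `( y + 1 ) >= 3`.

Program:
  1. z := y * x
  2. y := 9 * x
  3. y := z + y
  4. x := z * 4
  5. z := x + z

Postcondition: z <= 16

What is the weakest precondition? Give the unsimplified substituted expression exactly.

Answer: ( ( ( y * x ) * 4 ) + ( y * x ) ) <= 16

Derivation:
post: z <= 16
stmt 5: z := x + z  -- replace 1 occurrence(s) of z with (x + z)
  => ( x + z ) <= 16
stmt 4: x := z * 4  -- replace 1 occurrence(s) of x with (z * 4)
  => ( ( z * 4 ) + z ) <= 16
stmt 3: y := z + y  -- replace 0 occurrence(s) of y with (z + y)
  => ( ( z * 4 ) + z ) <= 16
stmt 2: y := 9 * x  -- replace 0 occurrence(s) of y with (9 * x)
  => ( ( z * 4 ) + z ) <= 16
stmt 1: z := y * x  -- replace 2 occurrence(s) of z with (y * x)
  => ( ( ( y * x ) * 4 ) + ( y * x ) ) <= 16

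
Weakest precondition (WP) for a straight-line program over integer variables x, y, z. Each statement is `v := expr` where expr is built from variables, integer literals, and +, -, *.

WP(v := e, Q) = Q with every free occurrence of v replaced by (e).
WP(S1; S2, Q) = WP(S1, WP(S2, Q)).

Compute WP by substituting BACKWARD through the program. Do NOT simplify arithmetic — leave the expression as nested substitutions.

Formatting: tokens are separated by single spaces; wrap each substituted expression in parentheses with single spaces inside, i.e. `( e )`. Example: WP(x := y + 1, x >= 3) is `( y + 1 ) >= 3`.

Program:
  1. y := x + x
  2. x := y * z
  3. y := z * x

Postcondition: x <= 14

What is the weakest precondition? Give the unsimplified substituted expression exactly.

post: x <= 14
stmt 3: y := z * x  -- replace 0 occurrence(s) of y with (z * x)
  => x <= 14
stmt 2: x := y * z  -- replace 1 occurrence(s) of x with (y * z)
  => ( y * z ) <= 14
stmt 1: y := x + x  -- replace 1 occurrence(s) of y with (x + x)
  => ( ( x + x ) * z ) <= 14

Answer: ( ( x + x ) * z ) <= 14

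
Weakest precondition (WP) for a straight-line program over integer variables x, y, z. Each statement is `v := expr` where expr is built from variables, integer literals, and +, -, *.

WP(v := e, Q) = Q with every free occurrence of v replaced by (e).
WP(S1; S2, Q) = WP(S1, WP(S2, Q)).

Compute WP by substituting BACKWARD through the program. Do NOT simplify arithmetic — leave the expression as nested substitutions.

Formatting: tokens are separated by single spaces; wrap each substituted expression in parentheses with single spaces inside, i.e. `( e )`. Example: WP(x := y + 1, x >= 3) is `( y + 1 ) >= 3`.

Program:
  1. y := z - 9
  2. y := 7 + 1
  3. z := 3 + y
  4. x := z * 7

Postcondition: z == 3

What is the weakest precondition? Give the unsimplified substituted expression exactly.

Answer: ( 3 + ( 7 + 1 ) ) == 3

Derivation:
post: z == 3
stmt 4: x := z * 7  -- replace 0 occurrence(s) of x with (z * 7)
  => z == 3
stmt 3: z := 3 + y  -- replace 1 occurrence(s) of z with (3 + y)
  => ( 3 + y ) == 3
stmt 2: y := 7 + 1  -- replace 1 occurrence(s) of y with (7 + 1)
  => ( 3 + ( 7 + 1 ) ) == 3
stmt 1: y := z - 9  -- replace 0 occurrence(s) of y with (z - 9)
  => ( 3 + ( 7 + 1 ) ) == 3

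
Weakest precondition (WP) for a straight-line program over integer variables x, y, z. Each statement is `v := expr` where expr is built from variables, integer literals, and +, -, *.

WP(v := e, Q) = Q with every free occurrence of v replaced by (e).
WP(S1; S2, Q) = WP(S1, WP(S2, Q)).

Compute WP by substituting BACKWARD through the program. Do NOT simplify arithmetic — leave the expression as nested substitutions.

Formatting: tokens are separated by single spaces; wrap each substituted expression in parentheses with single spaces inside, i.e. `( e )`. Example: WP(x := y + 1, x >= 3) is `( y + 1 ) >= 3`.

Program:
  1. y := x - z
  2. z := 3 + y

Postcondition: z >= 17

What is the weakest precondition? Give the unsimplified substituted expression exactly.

post: z >= 17
stmt 2: z := 3 + y  -- replace 1 occurrence(s) of z with (3 + y)
  => ( 3 + y ) >= 17
stmt 1: y := x - z  -- replace 1 occurrence(s) of y with (x - z)
  => ( 3 + ( x - z ) ) >= 17

Answer: ( 3 + ( x - z ) ) >= 17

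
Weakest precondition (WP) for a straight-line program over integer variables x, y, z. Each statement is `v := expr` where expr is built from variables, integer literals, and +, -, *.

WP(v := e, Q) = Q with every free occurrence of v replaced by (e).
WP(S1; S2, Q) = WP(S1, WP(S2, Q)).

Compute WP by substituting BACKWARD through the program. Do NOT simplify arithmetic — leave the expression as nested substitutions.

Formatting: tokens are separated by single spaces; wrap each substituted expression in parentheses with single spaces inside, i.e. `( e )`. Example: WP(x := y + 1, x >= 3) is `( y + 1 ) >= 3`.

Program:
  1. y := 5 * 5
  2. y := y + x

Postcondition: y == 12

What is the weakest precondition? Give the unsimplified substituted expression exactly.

post: y == 12
stmt 2: y := y + x  -- replace 1 occurrence(s) of y with (y + x)
  => ( y + x ) == 12
stmt 1: y := 5 * 5  -- replace 1 occurrence(s) of y with (5 * 5)
  => ( ( 5 * 5 ) + x ) == 12

Answer: ( ( 5 * 5 ) + x ) == 12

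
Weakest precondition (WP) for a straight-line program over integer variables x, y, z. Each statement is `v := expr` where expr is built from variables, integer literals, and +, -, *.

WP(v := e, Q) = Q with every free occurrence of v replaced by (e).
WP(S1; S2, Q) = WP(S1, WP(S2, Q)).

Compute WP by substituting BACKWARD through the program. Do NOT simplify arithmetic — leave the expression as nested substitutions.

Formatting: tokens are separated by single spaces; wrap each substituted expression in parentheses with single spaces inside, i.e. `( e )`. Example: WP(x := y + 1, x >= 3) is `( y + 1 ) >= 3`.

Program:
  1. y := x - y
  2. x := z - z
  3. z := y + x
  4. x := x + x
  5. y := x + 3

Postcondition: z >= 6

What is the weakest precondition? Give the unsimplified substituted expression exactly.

post: z >= 6
stmt 5: y := x + 3  -- replace 0 occurrence(s) of y with (x + 3)
  => z >= 6
stmt 4: x := x + x  -- replace 0 occurrence(s) of x with (x + x)
  => z >= 6
stmt 3: z := y + x  -- replace 1 occurrence(s) of z with (y + x)
  => ( y + x ) >= 6
stmt 2: x := z - z  -- replace 1 occurrence(s) of x with (z - z)
  => ( y + ( z - z ) ) >= 6
stmt 1: y := x - y  -- replace 1 occurrence(s) of y with (x - y)
  => ( ( x - y ) + ( z - z ) ) >= 6

Answer: ( ( x - y ) + ( z - z ) ) >= 6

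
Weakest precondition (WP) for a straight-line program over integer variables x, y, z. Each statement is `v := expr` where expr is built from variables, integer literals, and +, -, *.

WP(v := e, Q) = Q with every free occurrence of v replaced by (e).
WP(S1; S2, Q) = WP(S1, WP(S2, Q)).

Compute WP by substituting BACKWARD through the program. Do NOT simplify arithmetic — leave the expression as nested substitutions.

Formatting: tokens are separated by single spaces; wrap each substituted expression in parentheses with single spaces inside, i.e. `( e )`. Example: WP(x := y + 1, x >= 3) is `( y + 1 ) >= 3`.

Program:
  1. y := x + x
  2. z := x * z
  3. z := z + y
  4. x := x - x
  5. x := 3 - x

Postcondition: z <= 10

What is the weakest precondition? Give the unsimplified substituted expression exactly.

post: z <= 10
stmt 5: x := 3 - x  -- replace 0 occurrence(s) of x with (3 - x)
  => z <= 10
stmt 4: x := x - x  -- replace 0 occurrence(s) of x with (x - x)
  => z <= 10
stmt 3: z := z + y  -- replace 1 occurrence(s) of z with (z + y)
  => ( z + y ) <= 10
stmt 2: z := x * z  -- replace 1 occurrence(s) of z with (x * z)
  => ( ( x * z ) + y ) <= 10
stmt 1: y := x + x  -- replace 1 occurrence(s) of y with (x + x)
  => ( ( x * z ) + ( x + x ) ) <= 10

Answer: ( ( x * z ) + ( x + x ) ) <= 10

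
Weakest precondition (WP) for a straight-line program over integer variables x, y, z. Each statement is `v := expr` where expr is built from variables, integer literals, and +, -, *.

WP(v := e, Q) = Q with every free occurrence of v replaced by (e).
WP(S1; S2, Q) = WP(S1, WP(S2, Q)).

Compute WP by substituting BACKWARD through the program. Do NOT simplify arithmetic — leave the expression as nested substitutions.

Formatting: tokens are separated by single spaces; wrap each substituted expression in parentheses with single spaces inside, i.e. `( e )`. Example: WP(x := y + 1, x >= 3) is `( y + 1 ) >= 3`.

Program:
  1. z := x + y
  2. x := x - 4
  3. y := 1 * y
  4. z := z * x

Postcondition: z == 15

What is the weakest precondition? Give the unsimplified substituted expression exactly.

Answer: ( ( x + y ) * ( x - 4 ) ) == 15

Derivation:
post: z == 15
stmt 4: z := z * x  -- replace 1 occurrence(s) of z with (z * x)
  => ( z * x ) == 15
stmt 3: y := 1 * y  -- replace 0 occurrence(s) of y with (1 * y)
  => ( z * x ) == 15
stmt 2: x := x - 4  -- replace 1 occurrence(s) of x with (x - 4)
  => ( z * ( x - 4 ) ) == 15
stmt 1: z := x + y  -- replace 1 occurrence(s) of z with (x + y)
  => ( ( x + y ) * ( x - 4 ) ) == 15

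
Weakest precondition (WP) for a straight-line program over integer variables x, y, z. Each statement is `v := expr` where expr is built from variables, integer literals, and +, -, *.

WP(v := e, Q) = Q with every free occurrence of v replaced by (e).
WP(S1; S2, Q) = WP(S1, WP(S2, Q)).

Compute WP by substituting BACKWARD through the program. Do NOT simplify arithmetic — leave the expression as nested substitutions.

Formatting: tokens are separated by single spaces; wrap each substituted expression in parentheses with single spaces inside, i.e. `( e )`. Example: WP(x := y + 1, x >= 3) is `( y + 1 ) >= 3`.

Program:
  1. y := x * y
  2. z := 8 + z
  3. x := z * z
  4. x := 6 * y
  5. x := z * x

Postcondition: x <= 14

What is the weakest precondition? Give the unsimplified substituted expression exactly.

post: x <= 14
stmt 5: x := z * x  -- replace 1 occurrence(s) of x with (z * x)
  => ( z * x ) <= 14
stmt 4: x := 6 * y  -- replace 1 occurrence(s) of x with (6 * y)
  => ( z * ( 6 * y ) ) <= 14
stmt 3: x := z * z  -- replace 0 occurrence(s) of x with (z * z)
  => ( z * ( 6 * y ) ) <= 14
stmt 2: z := 8 + z  -- replace 1 occurrence(s) of z with (8 + z)
  => ( ( 8 + z ) * ( 6 * y ) ) <= 14
stmt 1: y := x * y  -- replace 1 occurrence(s) of y with (x * y)
  => ( ( 8 + z ) * ( 6 * ( x * y ) ) ) <= 14

Answer: ( ( 8 + z ) * ( 6 * ( x * y ) ) ) <= 14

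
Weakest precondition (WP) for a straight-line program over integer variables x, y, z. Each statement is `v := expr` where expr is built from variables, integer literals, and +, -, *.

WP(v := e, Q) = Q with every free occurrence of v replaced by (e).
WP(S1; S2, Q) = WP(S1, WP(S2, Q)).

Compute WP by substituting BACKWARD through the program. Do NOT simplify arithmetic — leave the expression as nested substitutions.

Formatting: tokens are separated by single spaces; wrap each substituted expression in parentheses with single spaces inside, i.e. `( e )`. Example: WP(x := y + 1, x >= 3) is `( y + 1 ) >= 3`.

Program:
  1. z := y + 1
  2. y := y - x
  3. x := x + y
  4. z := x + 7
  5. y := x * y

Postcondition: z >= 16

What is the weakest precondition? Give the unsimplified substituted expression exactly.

post: z >= 16
stmt 5: y := x * y  -- replace 0 occurrence(s) of y with (x * y)
  => z >= 16
stmt 4: z := x + 7  -- replace 1 occurrence(s) of z with (x + 7)
  => ( x + 7 ) >= 16
stmt 3: x := x + y  -- replace 1 occurrence(s) of x with (x + y)
  => ( ( x + y ) + 7 ) >= 16
stmt 2: y := y - x  -- replace 1 occurrence(s) of y with (y - x)
  => ( ( x + ( y - x ) ) + 7 ) >= 16
stmt 1: z := y + 1  -- replace 0 occurrence(s) of z with (y + 1)
  => ( ( x + ( y - x ) ) + 7 ) >= 16

Answer: ( ( x + ( y - x ) ) + 7 ) >= 16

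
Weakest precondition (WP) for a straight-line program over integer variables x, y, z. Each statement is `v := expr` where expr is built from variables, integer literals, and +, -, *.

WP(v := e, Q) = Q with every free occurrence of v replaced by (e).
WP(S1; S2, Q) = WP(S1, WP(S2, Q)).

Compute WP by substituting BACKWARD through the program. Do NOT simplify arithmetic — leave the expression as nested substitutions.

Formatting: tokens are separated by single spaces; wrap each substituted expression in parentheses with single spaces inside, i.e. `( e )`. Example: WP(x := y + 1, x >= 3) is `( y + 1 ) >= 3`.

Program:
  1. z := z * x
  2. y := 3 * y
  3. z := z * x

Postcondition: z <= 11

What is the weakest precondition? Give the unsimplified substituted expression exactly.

Answer: ( ( z * x ) * x ) <= 11

Derivation:
post: z <= 11
stmt 3: z := z * x  -- replace 1 occurrence(s) of z with (z * x)
  => ( z * x ) <= 11
stmt 2: y := 3 * y  -- replace 0 occurrence(s) of y with (3 * y)
  => ( z * x ) <= 11
stmt 1: z := z * x  -- replace 1 occurrence(s) of z with (z * x)
  => ( ( z * x ) * x ) <= 11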